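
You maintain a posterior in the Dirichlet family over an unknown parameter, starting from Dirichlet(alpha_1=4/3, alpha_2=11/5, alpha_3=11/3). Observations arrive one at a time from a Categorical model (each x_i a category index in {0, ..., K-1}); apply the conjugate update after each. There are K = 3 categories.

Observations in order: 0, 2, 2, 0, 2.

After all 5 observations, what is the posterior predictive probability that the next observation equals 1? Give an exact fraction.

obs 1: x=0 → posterior Dirichlet(7/3, 11/5, 11/3)
obs 2: x=2 → posterior Dirichlet(7/3, 11/5, 14/3)
obs 3: x=2 → posterior Dirichlet(7/3, 11/5, 17/3)
obs 4: x=0 → posterior Dirichlet(10/3, 11/5, 17/3)
obs 5: x=2 → posterior Dirichlet(10/3, 11/5, 20/3)

11/61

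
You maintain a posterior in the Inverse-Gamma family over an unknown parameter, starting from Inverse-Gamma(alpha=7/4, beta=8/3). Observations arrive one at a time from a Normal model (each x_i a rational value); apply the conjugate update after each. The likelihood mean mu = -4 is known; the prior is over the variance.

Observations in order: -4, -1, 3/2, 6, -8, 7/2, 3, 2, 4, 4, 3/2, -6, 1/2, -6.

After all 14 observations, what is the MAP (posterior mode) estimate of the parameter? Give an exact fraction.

obs 1: x=-4 → posterior Inverse-Gamma(9/4, 8/3)
obs 2: x=-1 → posterior Inverse-Gamma(11/4, 43/6)
obs 3: x=3/2 → posterior Inverse-Gamma(13/4, 535/24)
obs 4: x=6 → posterior Inverse-Gamma(15/4, 1735/24)
obs 5: x=-8 → posterior Inverse-Gamma(17/4, 1927/24)
obs 6: x=7/2 → posterior Inverse-Gamma(19/4, 1301/12)
obs 7: x=3 → posterior Inverse-Gamma(21/4, 1595/12)
obs 8: x=2 → posterior Inverse-Gamma(23/4, 1811/12)
obs 9: x=4 → posterior Inverse-Gamma(25/4, 2195/12)
obs 10: x=4 → posterior Inverse-Gamma(27/4, 2579/12)
obs 11: x=3/2 → posterior Inverse-Gamma(29/4, 5521/24)
obs 12: x=-6 → posterior Inverse-Gamma(31/4, 5569/24)
obs 13: x=1/2 → posterior Inverse-Gamma(33/4, 1453/6)
obs 14: x=-6 → posterior Inverse-Gamma(35/4, 1465/6)

2930/117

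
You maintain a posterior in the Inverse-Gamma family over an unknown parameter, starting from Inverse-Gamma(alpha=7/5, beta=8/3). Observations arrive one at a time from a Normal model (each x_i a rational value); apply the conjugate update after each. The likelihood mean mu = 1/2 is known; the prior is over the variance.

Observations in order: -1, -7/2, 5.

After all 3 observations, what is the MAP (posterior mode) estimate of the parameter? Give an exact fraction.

obs 1: x=-1 → posterior Inverse-Gamma(19/10, 91/24)
obs 2: x=-7/2 → posterior Inverse-Gamma(12/5, 283/24)
obs 3: x=5 → posterior Inverse-Gamma(29/10, 263/12)

1315/234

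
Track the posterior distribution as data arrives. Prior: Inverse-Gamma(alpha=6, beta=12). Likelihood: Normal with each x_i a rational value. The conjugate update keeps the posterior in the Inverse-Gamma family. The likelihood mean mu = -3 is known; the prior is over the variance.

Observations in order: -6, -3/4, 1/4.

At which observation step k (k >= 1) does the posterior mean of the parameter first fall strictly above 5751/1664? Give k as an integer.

obs 1: x=-6 → posterior Inverse-Gamma(13/2, 33/2)
obs 2: x=-3/4 → posterior Inverse-Gamma(7, 609/32)
obs 3: x=1/4 → posterior Inverse-Gamma(15/2, 389/16)

k = 3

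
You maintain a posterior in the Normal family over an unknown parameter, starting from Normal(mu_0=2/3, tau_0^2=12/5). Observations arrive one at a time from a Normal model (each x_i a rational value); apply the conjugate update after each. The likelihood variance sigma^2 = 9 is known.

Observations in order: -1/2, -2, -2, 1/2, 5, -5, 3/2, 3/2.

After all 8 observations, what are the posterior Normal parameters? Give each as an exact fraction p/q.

mu_0=6/47, tau_0^2=36/47

obs 1: x=-1/2 → posterior Normal(8/19, 36/19)
obs 2: x=-2 → posterior Normal(0, 36/23)
obs 3: x=-2 → posterior Normal(-8/27, 4/3)
obs 4: x=1/2 → posterior Normal(-6/31, 36/31)
obs 5: x=5 → posterior Normal(2/5, 36/35)
obs 6: x=-5 → posterior Normal(-2/13, 12/13)
obs 7: x=3/2 → posterior Normal(0, 36/43)
obs 8: x=3/2 → posterior Normal(6/47, 36/47)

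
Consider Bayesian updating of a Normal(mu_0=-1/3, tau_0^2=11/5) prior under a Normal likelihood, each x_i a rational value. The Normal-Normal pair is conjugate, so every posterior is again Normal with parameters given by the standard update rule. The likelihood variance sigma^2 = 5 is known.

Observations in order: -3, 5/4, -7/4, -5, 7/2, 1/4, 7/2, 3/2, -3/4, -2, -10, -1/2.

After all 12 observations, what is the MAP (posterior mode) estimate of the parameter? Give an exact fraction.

-454/471

obs 1: x=-3 → posterior Normal(-31/27, 55/36)
obs 2: x=5/4 → posterior Normal(-331/564, 55/47)
obs 3: x=-7/4 → posterior Normal(-281/348, 55/58)
obs 4: x=-5 → posterior Normal(-611/414, 55/69)
obs 5: x=7/2 → posterior Normal(-19/24, 11/16)
obs 6: x=1/4 → posterior Normal(-727/1092, 55/91)
obs 7: x=7/2 → posterior Normal(-265/1224, 55/102)
obs 8: x=3/2 → posterior Normal(-67/1356, 55/113)
obs 9: x=-3/4 → posterior Normal(-83/744, 55/124)
obs 10: x=-2 → posterior Normal(-43/162, 11/27)
obs 11: x=-10 → posterior Normal(-875/876, 55/146)
obs 12: x=-1/2 → posterior Normal(-454/471, 55/157)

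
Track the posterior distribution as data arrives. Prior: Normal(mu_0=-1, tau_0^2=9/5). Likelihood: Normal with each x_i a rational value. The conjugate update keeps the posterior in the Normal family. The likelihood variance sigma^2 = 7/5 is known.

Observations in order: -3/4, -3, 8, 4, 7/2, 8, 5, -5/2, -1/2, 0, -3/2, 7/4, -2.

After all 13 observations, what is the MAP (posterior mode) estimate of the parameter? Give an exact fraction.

obs 1: x=-3/4 → posterior Normal(-55/64, 63/80)
obs 2: x=-3 → posterior Normal(-163/100, 63/125)
obs 3: x=8 → posterior Normal(125/136, 63/170)
obs 4: x=4 → posterior Normal(269/172, 63/215)
obs 5: x=7/2 → posterior Normal(395/208, 63/260)
obs 6: x=8 → posterior Normal(683/244, 63/305)
obs 7: x=5 → posterior Normal(863/280, 9/50)
obs 8: x=-5/2 → posterior Normal(773/316, 63/395)
obs 9: x=-1/2 → posterior Normal(755/352, 63/440)
obs 10: x=0 → posterior Normal(755/388, 63/485)
obs 11: x=-3/2 → posterior Normal(701/424, 63/530)
obs 12: x=7/4 → posterior Normal(191/115, 63/575)
obs 13: x=-2 → posterior Normal(173/124, 63/620)

173/124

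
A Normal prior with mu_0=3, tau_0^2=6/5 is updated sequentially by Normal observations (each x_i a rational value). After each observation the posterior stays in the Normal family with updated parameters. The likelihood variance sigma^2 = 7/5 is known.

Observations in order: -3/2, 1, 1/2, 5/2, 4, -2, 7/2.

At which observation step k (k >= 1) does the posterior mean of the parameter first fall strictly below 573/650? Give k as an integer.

k = 3

obs 1: x=-3/2 → posterior Normal(12/13, 42/65)
obs 2: x=1 → posterior Normal(18/19, 42/95)
obs 3: x=1/2 → posterior Normal(21/25, 42/125)
obs 4: x=5/2 → posterior Normal(36/31, 42/155)
obs 5: x=4 → posterior Normal(60/37, 42/185)
obs 6: x=-2 → posterior Normal(48/43, 42/215)
obs 7: x=7/2 → posterior Normal(69/49, 6/35)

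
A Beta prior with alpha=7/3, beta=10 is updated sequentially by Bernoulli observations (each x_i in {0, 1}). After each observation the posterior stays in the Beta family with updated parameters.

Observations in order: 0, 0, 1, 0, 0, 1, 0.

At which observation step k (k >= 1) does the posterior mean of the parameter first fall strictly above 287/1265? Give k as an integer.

k = 6

obs 1: x=0 → posterior Beta(7/3, 11)
obs 2: x=0 → posterior Beta(7/3, 12)
obs 3: x=1 → posterior Beta(10/3, 12)
obs 4: x=0 → posterior Beta(10/3, 13)
obs 5: x=0 → posterior Beta(10/3, 14)
obs 6: x=1 → posterior Beta(13/3, 14)
obs 7: x=0 → posterior Beta(13/3, 15)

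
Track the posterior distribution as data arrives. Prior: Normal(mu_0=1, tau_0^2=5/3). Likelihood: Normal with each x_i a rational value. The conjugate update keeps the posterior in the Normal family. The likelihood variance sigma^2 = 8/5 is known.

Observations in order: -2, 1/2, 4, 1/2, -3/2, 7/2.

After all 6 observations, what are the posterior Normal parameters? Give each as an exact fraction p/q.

mu_0=149/174, tau_0^2=20/87

obs 1: x=-2 → posterior Normal(-26/49, 40/49)
obs 2: x=1/2 → posterior Normal(-27/148, 20/37)
obs 3: x=4 → posterior Normal(173/198, 40/99)
obs 4: x=1/2 → posterior Normal(99/124, 10/31)
obs 5: x=-3/2 → posterior Normal(123/298, 40/149)
obs 6: x=7/2 → posterior Normal(149/174, 20/87)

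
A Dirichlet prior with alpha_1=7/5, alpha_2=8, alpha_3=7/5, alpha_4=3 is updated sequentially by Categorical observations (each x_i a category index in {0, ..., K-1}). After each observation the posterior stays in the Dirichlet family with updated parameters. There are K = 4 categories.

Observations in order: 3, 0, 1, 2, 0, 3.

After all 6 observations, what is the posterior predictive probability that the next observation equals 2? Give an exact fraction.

4/33

obs 1: x=3 → posterior Dirichlet(7/5, 8, 7/5, 4)
obs 2: x=0 → posterior Dirichlet(12/5, 8, 7/5, 4)
obs 3: x=1 → posterior Dirichlet(12/5, 9, 7/5, 4)
obs 4: x=2 → posterior Dirichlet(12/5, 9, 12/5, 4)
obs 5: x=0 → posterior Dirichlet(17/5, 9, 12/5, 4)
obs 6: x=3 → posterior Dirichlet(17/5, 9, 12/5, 5)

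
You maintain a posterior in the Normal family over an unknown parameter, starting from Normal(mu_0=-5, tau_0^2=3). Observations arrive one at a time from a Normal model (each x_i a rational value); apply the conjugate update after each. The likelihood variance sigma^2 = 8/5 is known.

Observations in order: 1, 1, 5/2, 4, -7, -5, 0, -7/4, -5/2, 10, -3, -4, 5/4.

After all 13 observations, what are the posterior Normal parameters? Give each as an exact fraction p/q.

mu_0=-185/406, tau_0^2=24/203

obs 1: x=1 → posterior Normal(-25/23, 24/23)
obs 2: x=1 → posterior Normal(-5/19, 12/19)
obs 3: x=5/2 → posterior Normal(55/106, 24/53)
obs 4: x=4 → posterior Normal(175/136, 6/17)
obs 5: x=-7 → posterior Normal(-35/166, 24/83)
obs 6: x=-5 → posterior Normal(-185/196, 12/49)
obs 7: x=0 → posterior Normal(-185/226, 24/113)
obs 8: x=-7/4 → posterior Normal(-475/512, 3/16)
obs 9: x=-5/2 → posterior Normal(-625/572, 24/143)
obs 10: x=10 → posterior Normal(-25/632, 12/79)
obs 11: x=-3 → posterior Normal(-205/692, 24/173)
obs 12: x=-4 → posterior Normal(-445/752, 6/47)
obs 13: x=5/4 → posterior Normal(-185/406, 24/203)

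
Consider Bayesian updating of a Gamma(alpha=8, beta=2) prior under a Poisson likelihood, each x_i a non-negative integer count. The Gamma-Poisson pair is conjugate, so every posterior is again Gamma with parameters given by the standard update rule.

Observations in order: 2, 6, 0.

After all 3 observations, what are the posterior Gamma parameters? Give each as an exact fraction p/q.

obs 1: x=2 → posterior Gamma(10, 3)
obs 2: x=6 → posterior Gamma(16, 4)
obs 3: x=0 → posterior Gamma(16, 5)

alpha=16, beta=5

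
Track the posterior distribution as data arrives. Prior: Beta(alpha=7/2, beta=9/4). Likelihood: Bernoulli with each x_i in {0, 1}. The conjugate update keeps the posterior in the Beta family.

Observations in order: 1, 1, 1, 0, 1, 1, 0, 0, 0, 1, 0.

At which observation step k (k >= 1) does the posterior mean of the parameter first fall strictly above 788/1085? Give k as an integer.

obs 1: x=1 → posterior Beta(9/2, 9/4)
obs 2: x=1 → posterior Beta(11/2, 9/4)
obs 3: x=1 → posterior Beta(13/2, 9/4)
obs 4: x=0 → posterior Beta(13/2, 13/4)
obs 5: x=1 → posterior Beta(15/2, 13/4)
obs 6: x=1 → posterior Beta(17/2, 13/4)
obs 7: x=0 → posterior Beta(17/2, 17/4)
obs 8: x=0 → posterior Beta(17/2, 21/4)
obs 9: x=0 → posterior Beta(17/2, 25/4)
obs 10: x=1 → posterior Beta(19/2, 25/4)
obs 11: x=0 → posterior Beta(19/2, 29/4)

k = 3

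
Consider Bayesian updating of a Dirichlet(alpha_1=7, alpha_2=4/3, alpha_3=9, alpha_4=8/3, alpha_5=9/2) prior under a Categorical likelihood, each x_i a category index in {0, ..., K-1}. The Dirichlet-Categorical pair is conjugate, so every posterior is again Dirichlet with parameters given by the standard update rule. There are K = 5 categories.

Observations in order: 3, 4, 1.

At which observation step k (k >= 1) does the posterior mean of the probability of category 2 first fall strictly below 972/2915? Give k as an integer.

obs 1: x=3 → posterior Dirichlet(7, 4/3, 9, 11/3, 9/2)
obs 2: x=4 → posterior Dirichlet(7, 4/3, 9, 11/3, 11/2)
obs 3: x=1 → posterior Dirichlet(7, 7/3, 9, 11/3, 11/2)

k = 3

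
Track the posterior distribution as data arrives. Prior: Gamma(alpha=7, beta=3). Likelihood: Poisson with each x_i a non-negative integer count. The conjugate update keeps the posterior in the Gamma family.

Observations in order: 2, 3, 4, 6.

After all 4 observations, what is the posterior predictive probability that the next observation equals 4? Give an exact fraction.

24729618132287399409925/151115727451828646838272

obs 1: x=2 → posterior Gamma(9, 4)
obs 2: x=3 → posterior Gamma(12, 5)
obs 3: x=4 → posterior Gamma(16, 6)
obs 4: x=6 → posterior Gamma(22, 7)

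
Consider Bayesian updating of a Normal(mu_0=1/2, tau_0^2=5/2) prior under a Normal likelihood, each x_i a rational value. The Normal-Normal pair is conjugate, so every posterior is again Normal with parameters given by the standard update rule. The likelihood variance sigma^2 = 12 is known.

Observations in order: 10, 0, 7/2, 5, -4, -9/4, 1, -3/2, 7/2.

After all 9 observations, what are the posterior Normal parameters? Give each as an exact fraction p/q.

obs 1: x=10 → posterior Normal(62/29, 60/29)
obs 2: x=0 → posterior Normal(31/17, 30/17)
obs 3: x=7/2 → posterior Normal(53/26, 20/13)
obs 4: x=5 → posterior Normal(19/8, 15/11)
obs 5: x=-4 → posterior Normal(169/98, 60/49)
obs 6: x=-9/4 → posterior Normal(293/216, 10/9)
obs 7: x=1 → posterior Normal(313/236, 60/59)
obs 8: x=-3/2 → posterior Normal(283/256, 15/16)
obs 9: x=7/2 → posterior Normal(353/276, 20/23)

mu_0=353/276, tau_0^2=20/23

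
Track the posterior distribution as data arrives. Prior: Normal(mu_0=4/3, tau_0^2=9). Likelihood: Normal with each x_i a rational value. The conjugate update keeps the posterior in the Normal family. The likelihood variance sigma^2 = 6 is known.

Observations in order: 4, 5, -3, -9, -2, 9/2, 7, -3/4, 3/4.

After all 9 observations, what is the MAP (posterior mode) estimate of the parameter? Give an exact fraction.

obs 1: x=4 → posterior Normal(44/15, 18/5)
obs 2: x=5 → posterior Normal(89/24, 9/4)
obs 3: x=-3 → posterior Normal(62/33, 18/11)
obs 4: x=-9 → posterior Normal(-19/42, 9/7)
obs 5: x=-2 → posterior Normal(-37/51, 18/17)
obs 6: x=9/2 → posterior Normal(7/120, 9/10)
obs 7: x=7 → posterior Normal(133/138, 18/23)
obs 8: x=-3/4 → posterior Normal(239/312, 9/13)
obs 9: x=3/4 → posterior Normal(133/174, 18/29)

133/174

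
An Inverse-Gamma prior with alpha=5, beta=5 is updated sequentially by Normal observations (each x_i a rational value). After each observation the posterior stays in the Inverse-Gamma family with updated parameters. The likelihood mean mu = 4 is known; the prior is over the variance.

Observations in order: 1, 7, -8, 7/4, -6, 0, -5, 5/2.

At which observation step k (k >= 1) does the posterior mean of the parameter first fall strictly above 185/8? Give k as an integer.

obs 1: x=1 → posterior Inverse-Gamma(11/2, 19/2)
obs 2: x=7 → posterior Inverse-Gamma(6, 14)
obs 3: x=-8 → posterior Inverse-Gamma(13/2, 86)
obs 4: x=7/4 → posterior Inverse-Gamma(7, 2833/32)
obs 5: x=-6 → posterior Inverse-Gamma(15/2, 4433/32)
obs 6: x=0 → posterior Inverse-Gamma(8, 4689/32)
obs 7: x=-5 → posterior Inverse-Gamma(17/2, 5985/32)
obs 8: x=5/2 → posterior Inverse-Gamma(9, 6021/32)

k = 7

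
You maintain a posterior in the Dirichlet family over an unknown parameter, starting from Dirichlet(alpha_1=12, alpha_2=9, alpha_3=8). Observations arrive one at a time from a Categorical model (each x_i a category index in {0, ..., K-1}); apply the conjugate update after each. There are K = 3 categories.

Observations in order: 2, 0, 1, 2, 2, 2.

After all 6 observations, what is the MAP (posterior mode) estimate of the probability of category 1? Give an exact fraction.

obs 1: x=2 → posterior Dirichlet(12, 9, 9)
obs 2: x=0 → posterior Dirichlet(13, 9, 9)
obs 3: x=1 → posterior Dirichlet(13, 10, 9)
obs 4: x=2 → posterior Dirichlet(13, 10, 10)
obs 5: x=2 → posterior Dirichlet(13, 10, 11)
obs 6: x=2 → posterior Dirichlet(13, 10, 12)

9/32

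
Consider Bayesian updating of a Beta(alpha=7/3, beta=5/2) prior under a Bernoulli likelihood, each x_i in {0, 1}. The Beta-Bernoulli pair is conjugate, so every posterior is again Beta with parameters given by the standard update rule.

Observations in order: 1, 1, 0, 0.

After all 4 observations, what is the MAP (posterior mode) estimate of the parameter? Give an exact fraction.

20/41

obs 1: x=1 → posterior Beta(10/3, 5/2)
obs 2: x=1 → posterior Beta(13/3, 5/2)
obs 3: x=0 → posterior Beta(13/3, 7/2)
obs 4: x=0 → posterior Beta(13/3, 9/2)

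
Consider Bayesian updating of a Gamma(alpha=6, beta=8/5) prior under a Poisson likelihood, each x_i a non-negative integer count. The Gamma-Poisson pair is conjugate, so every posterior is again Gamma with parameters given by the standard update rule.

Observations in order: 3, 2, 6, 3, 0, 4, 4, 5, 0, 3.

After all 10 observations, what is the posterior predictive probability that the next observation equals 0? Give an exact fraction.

3043741517681573408154032751732621616256793128331902261559033856/59739251981165789319143185091465521335682061421948187270857578241

obs 1: x=3 → posterior Gamma(9, 13/5)
obs 2: x=2 → posterior Gamma(11, 18/5)
obs 3: x=6 → posterior Gamma(17, 23/5)
obs 4: x=3 → posterior Gamma(20, 28/5)
obs 5: x=0 → posterior Gamma(20, 33/5)
obs 6: x=4 → posterior Gamma(24, 38/5)
obs 7: x=4 → posterior Gamma(28, 43/5)
obs 8: x=5 → posterior Gamma(33, 48/5)
obs 9: x=0 → posterior Gamma(33, 53/5)
obs 10: x=3 → posterior Gamma(36, 58/5)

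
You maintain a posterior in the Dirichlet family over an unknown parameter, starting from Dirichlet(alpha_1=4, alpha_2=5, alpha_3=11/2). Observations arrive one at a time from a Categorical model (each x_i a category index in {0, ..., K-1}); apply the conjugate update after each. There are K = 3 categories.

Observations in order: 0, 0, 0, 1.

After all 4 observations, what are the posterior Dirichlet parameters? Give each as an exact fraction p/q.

alpha_1=7, alpha_2=6, alpha_3=11/2

obs 1: x=0 → posterior Dirichlet(5, 5, 11/2)
obs 2: x=0 → posterior Dirichlet(6, 5, 11/2)
obs 3: x=0 → posterior Dirichlet(7, 5, 11/2)
obs 4: x=1 → posterior Dirichlet(7, 6, 11/2)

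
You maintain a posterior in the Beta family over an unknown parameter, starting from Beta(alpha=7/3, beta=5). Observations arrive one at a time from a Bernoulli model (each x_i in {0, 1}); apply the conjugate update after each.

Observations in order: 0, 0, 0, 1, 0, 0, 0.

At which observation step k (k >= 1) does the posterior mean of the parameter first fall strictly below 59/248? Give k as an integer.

k = 3

obs 1: x=0 → posterior Beta(7/3, 6)
obs 2: x=0 → posterior Beta(7/3, 7)
obs 3: x=0 → posterior Beta(7/3, 8)
obs 4: x=1 → posterior Beta(10/3, 8)
obs 5: x=0 → posterior Beta(10/3, 9)
obs 6: x=0 → posterior Beta(10/3, 10)
obs 7: x=0 → posterior Beta(10/3, 11)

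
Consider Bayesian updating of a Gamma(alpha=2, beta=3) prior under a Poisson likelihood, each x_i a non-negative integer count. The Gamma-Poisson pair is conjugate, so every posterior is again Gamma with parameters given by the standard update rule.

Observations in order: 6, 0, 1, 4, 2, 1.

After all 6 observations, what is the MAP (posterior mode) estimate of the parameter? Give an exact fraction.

obs 1: x=6 → posterior Gamma(8, 4)
obs 2: x=0 → posterior Gamma(8, 5)
obs 3: x=1 → posterior Gamma(9, 6)
obs 4: x=4 → posterior Gamma(13, 7)
obs 5: x=2 → posterior Gamma(15, 8)
obs 6: x=1 → posterior Gamma(16, 9)

5/3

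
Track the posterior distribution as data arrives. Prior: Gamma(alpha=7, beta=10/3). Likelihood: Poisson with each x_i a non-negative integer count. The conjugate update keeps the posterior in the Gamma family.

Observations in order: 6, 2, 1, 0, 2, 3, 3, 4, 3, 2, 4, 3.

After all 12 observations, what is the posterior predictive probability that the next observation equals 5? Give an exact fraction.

122082812349431964871127520050282981938212508705206150215655014246060654592/1635782513474434908477160959077878011007714974754996979744938053160034289607

obs 1: x=6 → posterior Gamma(13, 13/3)
obs 2: x=2 → posterior Gamma(15, 16/3)
obs 3: x=1 → posterior Gamma(16, 19/3)
obs 4: x=0 → posterior Gamma(16, 22/3)
obs 5: x=2 → posterior Gamma(18, 25/3)
obs 6: x=3 → posterior Gamma(21, 28/3)
obs 7: x=3 → posterior Gamma(24, 31/3)
obs 8: x=4 → posterior Gamma(28, 34/3)
obs 9: x=3 → posterior Gamma(31, 37/3)
obs 10: x=2 → posterior Gamma(33, 40/3)
obs 11: x=4 → posterior Gamma(37, 43/3)
obs 12: x=3 → posterior Gamma(40, 46/3)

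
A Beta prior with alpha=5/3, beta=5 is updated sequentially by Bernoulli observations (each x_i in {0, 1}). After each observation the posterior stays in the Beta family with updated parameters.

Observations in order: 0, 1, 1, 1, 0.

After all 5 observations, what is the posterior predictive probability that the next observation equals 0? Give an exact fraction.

3/5

obs 1: x=0 → posterior Beta(5/3, 6)
obs 2: x=1 → posterior Beta(8/3, 6)
obs 3: x=1 → posterior Beta(11/3, 6)
obs 4: x=1 → posterior Beta(14/3, 6)
obs 5: x=0 → posterior Beta(14/3, 7)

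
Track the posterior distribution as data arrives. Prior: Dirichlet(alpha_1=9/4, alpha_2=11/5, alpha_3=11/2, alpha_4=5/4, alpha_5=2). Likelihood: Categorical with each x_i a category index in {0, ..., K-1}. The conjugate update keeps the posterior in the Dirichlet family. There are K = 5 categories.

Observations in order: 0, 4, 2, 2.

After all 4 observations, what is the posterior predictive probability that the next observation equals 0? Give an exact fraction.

65/344

obs 1: x=0 → posterior Dirichlet(13/4, 11/5, 11/2, 5/4, 2)
obs 2: x=4 → posterior Dirichlet(13/4, 11/5, 11/2, 5/4, 3)
obs 3: x=2 → posterior Dirichlet(13/4, 11/5, 13/2, 5/4, 3)
obs 4: x=2 → posterior Dirichlet(13/4, 11/5, 15/2, 5/4, 3)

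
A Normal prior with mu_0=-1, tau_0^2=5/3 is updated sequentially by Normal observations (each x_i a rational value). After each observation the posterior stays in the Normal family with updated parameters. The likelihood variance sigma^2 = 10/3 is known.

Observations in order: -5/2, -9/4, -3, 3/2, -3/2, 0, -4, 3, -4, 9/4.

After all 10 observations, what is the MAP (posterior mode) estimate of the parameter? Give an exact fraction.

-25/24

obs 1: x=-5/2 → posterior Normal(-3/2, 10/9)
obs 2: x=-9/4 → posterior Normal(-27/16, 5/6)
obs 3: x=-3 → posterior Normal(-39/20, 2/3)
obs 4: x=3/2 → posterior Normal(-11/8, 5/9)
obs 5: x=-3/2 → posterior Normal(-39/28, 10/21)
obs 6: x=0 → posterior Normal(-39/32, 5/12)
obs 7: x=-4 → posterior Normal(-55/36, 10/27)
obs 8: x=3 → posterior Normal(-43/40, 1/3)
obs 9: x=-4 → posterior Normal(-59/44, 10/33)
obs 10: x=9/4 → posterior Normal(-25/24, 5/18)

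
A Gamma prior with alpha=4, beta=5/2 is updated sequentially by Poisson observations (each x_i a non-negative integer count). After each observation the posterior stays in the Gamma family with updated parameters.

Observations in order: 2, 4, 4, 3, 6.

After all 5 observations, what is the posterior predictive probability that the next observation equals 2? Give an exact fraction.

obs 1: x=2 → posterior Gamma(6, 7/2)
obs 2: x=4 → posterior Gamma(10, 9/2)
obs 3: x=4 → posterior Gamma(14, 11/2)
obs 4: x=3 → posterior Gamma(17, 13/2)
obs 5: x=6 → posterior Gamma(23, 15/2)

1238990657627677917480468750000/5770627412348402378939569991057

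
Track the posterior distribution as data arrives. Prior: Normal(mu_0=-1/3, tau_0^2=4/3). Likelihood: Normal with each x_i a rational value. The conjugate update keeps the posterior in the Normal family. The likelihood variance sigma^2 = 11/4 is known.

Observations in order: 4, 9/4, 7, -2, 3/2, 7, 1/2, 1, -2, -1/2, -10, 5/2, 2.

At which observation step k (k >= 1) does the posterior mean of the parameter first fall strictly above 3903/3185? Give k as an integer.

obs 1: x=4 → posterior Normal(53/49, 44/49)
obs 2: x=9/4 → posterior Normal(89/65, 44/65)
obs 3: x=7 → posterior Normal(67/27, 44/81)
obs 4: x=-2 → posterior Normal(169/97, 44/97)
obs 5: x=3/2 → posterior Normal(193/113, 44/113)
obs 6: x=7 → posterior Normal(305/129, 44/129)
obs 7: x=1/2 → posterior Normal(313/145, 44/145)
obs 8: x=1 → posterior Normal(47/23, 44/161)
obs 9: x=-2 → posterior Normal(99/59, 44/177)
obs 10: x=-1/2 → posterior Normal(289/193, 44/193)
obs 11: x=-10 → posterior Normal(129/209, 4/19)
obs 12: x=5/2 → posterior Normal(169/225, 44/225)
obs 13: x=2 → posterior Normal(201/241, 44/241)

k = 2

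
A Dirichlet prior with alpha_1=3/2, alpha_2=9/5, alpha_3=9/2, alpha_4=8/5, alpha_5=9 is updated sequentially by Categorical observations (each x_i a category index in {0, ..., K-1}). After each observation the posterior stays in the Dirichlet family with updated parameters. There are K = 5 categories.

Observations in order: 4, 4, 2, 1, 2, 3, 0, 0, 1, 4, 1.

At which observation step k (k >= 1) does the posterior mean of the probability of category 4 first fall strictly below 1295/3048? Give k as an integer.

obs 1: x=4 → posterior Dirichlet(3/2, 9/5, 9/2, 8/5, 10)
obs 2: x=4 → posterior Dirichlet(3/2, 9/5, 9/2, 8/5, 11)
obs 3: x=2 → posterior Dirichlet(3/2, 9/5, 11/2, 8/5, 11)
obs 4: x=1 → posterior Dirichlet(3/2, 14/5, 11/2, 8/5, 11)
obs 5: x=2 → posterior Dirichlet(3/2, 14/5, 13/2, 8/5, 11)
obs 6: x=3 → posterior Dirichlet(3/2, 14/5, 13/2, 13/5, 11)
obs 7: x=0 → posterior Dirichlet(5/2, 14/5, 13/2, 13/5, 11)
obs 8: x=0 → posterior Dirichlet(7/2, 14/5, 13/2, 13/5, 11)
obs 9: x=1 → posterior Dirichlet(7/2, 19/5, 13/2, 13/5, 11)
obs 10: x=4 → posterior Dirichlet(7/2, 19/5, 13/2, 13/5, 12)
obs 11: x=1 → posterior Dirichlet(7/2, 24/5, 13/2, 13/5, 12)

k = 8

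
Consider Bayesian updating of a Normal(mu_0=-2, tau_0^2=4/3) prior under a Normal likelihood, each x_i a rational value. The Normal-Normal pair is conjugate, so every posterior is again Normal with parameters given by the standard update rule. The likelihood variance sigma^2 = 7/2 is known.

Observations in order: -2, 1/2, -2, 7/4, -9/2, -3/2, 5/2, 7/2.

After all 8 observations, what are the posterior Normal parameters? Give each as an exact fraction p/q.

mu_0=-56/85, tau_0^2=28/85

obs 1: x=-2 → posterior Normal(-2, 28/29)
obs 2: x=1/2 → posterior Normal(-54/37, 28/37)
obs 3: x=-2 → posterior Normal(-14/9, 28/45)
obs 4: x=7/4 → posterior Normal(-56/53, 28/53)
obs 5: x=-9/2 → posterior Normal(-92/61, 28/61)
obs 6: x=-3/2 → posterior Normal(-104/69, 28/69)
obs 7: x=5/2 → posterior Normal(-12/11, 4/11)
obs 8: x=7/2 → posterior Normal(-56/85, 28/85)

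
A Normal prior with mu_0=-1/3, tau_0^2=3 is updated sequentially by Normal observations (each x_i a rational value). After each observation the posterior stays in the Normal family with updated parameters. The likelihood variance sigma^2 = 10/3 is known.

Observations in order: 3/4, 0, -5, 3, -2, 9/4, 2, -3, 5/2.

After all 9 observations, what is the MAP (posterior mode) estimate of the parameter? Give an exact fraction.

1/78

obs 1: x=3/4 → posterior Normal(41/228, 30/19)
obs 2: x=0 → posterior Normal(41/336, 15/14)
obs 3: x=-5 → posterior Normal(-499/444, 30/37)
obs 4: x=3 → posterior Normal(-175/552, 15/23)
obs 5: x=-2 → posterior Normal(-391/660, 6/11)
obs 6: x=9/4 → posterior Normal(-37/192, 15/32)
obs 7: x=2 → posterior Normal(17/219, 30/73)
obs 8: x=-3 → posterior Normal(-32/123, 15/41)
obs 9: x=5/2 → posterior Normal(1/78, 30/91)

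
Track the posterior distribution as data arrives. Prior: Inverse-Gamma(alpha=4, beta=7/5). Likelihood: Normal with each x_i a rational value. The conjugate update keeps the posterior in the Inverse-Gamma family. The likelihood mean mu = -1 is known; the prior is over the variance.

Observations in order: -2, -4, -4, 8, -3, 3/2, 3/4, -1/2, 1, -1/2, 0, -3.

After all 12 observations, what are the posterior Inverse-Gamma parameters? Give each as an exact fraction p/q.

obs 1: x=-2 → posterior Inverse-Gamma(9/2, 19/10)
obs 2: x=-4 → posterior Inverse-Gamma(5, 32/5)
obs 3: x=-4 → posterior Inverse-Gamma(11/2, 109/10)
obs 4: x=8 → posterior Inverse-Gamma(6, 257/5)
obs 5: x=-3 → posterior Inverse-Gamma(13/2, 267/5)
obs 6: x=3/2 → posterior Inverse-Gamma(7, 2261/40)
obs 7: x=3/4 → posterior Inverse-Gamma(15/2, 9289/160)
obs 8: x=-1/2 → posterior Inverse-Gamma(8, 9309/160)
obs 9: x=1 → posterior Inverse-Gamma(17/2, 9629/160)
obs 10: x=-1/2 → posterior Inverse-Gamma(9, 9649/160)
obs 11: x=0 → posterior Inverse-Gamma(19/2, 9729/160)
obs 12: x=-3 → posterior Inverse-Gamma(10, 10049/160)

alpha=10, beta=10049/160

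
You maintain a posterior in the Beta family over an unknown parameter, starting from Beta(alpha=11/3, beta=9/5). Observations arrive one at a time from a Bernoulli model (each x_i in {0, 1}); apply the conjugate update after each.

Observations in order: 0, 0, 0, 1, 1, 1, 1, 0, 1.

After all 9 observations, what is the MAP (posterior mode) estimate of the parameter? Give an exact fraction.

obs 1: x=0 → posterior Beta(11/3, 14/5)
obs 2: x=0 → posterior Beta(11/3, 19/5)
obs 3: x=0 → posterior Beta(11/3, 24/5)
obs 4: x=1 → posterior Beta(14/3, 24/5)
obs 5: x=1 → posterior Beta(17/3, 24/5)
obs 6: x=1 → posterior Beta(20/3, 24/5)
obs 7: x=1 → posterior Beta(23/3, 24/5)
obs 8: x=0 → posterior Beta(23/3, 29/5)
obs 9: x=1 → posterior Beta(26/3, 29/5)

115/187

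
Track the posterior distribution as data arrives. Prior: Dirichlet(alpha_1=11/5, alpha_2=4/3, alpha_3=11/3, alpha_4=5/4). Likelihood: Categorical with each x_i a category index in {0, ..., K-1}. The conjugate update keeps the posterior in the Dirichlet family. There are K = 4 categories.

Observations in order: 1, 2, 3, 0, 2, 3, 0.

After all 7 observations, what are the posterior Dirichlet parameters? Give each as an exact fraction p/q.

alpha_1=21/5, alpha_2=7/3, alpha_3=17/3, alpha_4=13/4

obs 1: x=1 → posterior Dirichlet(11/5, 7/3, 11/3, 5/4)
obs 2: x=2 → posterior Dirichlet(11/5, 7/3, 14/3, 5/4)
obs 3: x=3 → posterior Dirichlet(11/5, 7/3, 14/3, 9/4)
obs 4: x=0 → posterior Dirichlet(16/5, 7/3, 14/3, 9/4)
obs 5: x=2 → posterior Dirichlet(16/5, 7/3, 17/3, 9/4)
obs 6: x=3 → posterior Dirichlet(16/5, 7/3, 17/3, 13/4)
obs 7: x=0 → posterior Dirichlet(21/5, 7/3, 17/3, 13/4)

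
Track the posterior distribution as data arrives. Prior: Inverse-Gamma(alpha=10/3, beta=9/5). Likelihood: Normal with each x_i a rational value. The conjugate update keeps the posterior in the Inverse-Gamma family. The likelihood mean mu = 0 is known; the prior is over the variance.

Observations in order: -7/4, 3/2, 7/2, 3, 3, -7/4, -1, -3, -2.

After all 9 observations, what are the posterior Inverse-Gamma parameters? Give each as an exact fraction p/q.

obs 1: x=-7/4 → posterior Inverse-Gamma(23/6, 533/160)
obs 2: x=3/2 → posterior Inverse-Gamma(13/3, 713/160)
obs 3: x=7/2 → posterior Inverse-Gamma(29/6, 1693/160)
obs 4: x=3 → posterior Inverse-Gamma(16/3, 2413/160)
obs 5: x=3 → posterior Inverse-Gamma(35/6, 3133/160)
obs 6: x=-7/4 → posterior Inverse-Gamma(19/3, 1689/80)
obs 7: x=-1 → posterior Inverse-Gamma(41/6, 1729/80)
obs 8: x=-3 → posterior Inverse-Gamma(22/3, 2089/80)
obs 9: x=-2 → posterior Inverse-Gamma(47/6, 2249/80)

alpha=47/6, beta=2249/80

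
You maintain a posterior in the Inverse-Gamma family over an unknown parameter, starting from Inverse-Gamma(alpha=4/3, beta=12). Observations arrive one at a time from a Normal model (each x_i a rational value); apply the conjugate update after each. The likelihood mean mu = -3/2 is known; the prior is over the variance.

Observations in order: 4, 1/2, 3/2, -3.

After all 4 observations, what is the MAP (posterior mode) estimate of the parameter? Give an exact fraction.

obs 1: x=4 → posterior Inverse-Gamma(11/6, 217/8)
obs 2: x=1/2 → posterior Inverse-Gamma(7/3, 233/8)
obs 3: x=3/2 → posterior Inverse-Gamma(17/6, 269/8)
obs 4: x=-3 → posterior Inverse-Gamma(10/3, 139/4)

417/52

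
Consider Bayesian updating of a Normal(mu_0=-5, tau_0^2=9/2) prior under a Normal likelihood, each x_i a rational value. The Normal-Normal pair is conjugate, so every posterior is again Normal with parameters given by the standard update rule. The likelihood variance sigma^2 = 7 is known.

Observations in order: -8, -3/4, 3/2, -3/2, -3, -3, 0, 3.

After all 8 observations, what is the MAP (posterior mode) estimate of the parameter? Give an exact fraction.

obs 1: x=-8 → posterior Normal(-142/23, 63/23)
obs 2: x=-3/4 → posterior Normal(-595/128, 63/32)
obs 3: x=3/2 → posterior Normal(-541/164, 63/41)
obs 4: x=-3/2 → posterior Normal(-119/40, 63/50)
obs 5: x=-3 → posterior Normal(-703/236, 63/59)
obs 6: x=-3 → posterior Normal(-811/272, 63/68)
obs 7: x=0 → posterior Normal(-811/308, 9/11)
obs 8: x=3 → posterior Normal(-703/344, 63/86)

-703/344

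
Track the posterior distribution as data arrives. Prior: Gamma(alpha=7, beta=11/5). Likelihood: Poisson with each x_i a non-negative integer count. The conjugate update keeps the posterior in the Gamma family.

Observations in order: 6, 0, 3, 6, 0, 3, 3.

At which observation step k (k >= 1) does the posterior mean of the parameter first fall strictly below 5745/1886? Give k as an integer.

obs 1: x=6 → posterior Gamma(13, 16/5)
obs 2: x=0 → posterior Gamma(13, 21/5)
obs 3: x=3 → posterior Gamma(16, 26/5)
obs 4: x=6 → posterior Gamma(22, 31/5)
obs 5: x=0 → posterior Gamma(22, 36/5)
obs 6: x=3 → posterior Gamma(25, 41/5)
obs 7: x=3 → posterior Gamma(28, 46/5)

k = 7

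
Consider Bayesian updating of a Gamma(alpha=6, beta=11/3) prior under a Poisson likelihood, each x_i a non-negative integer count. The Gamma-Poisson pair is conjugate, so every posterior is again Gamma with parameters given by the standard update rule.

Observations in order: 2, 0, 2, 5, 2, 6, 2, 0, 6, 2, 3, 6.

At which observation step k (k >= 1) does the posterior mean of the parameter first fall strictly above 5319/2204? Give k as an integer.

obs 1: x=2 → posterior Gamma(8, 14/3)
obs 2: x=0 → posterior Gamma(8, 17/3)
obs 3: x=2 → posterior Gamma(10, 20/3)
obs 4: x=5 → posterior Gamma(15, 23/3)
obs 5: x=2 → posterior Gamma(17, 26/3)
obs 6: x=6 → posterior Gamma(23, 29/3)
obs 7: x=2 → posterior Gamma(25, 32/3)
obs 8: x=0 → posterior Gamma(25, 35/3)
obs 9: x=6 → posterior Gamma(31, 38/3)
obs 10: x=2 → posterior Gamma(33, 41/3)
obs 11: x=3 → posterior Gamma(36, 44/3)
obs 12: x=6 → posterior Gamma(42, 47/3)

k = 9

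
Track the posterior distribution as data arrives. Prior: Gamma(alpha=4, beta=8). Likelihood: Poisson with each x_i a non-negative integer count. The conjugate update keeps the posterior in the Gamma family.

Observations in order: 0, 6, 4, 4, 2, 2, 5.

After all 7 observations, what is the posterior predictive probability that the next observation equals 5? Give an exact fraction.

obs 1: x=0 → posterior Gamma(4, 9)
obs 2: x=6 → posterior Gamma(10, 10)
obs 3: x=4 → posterior Gamma(14, 11)
obs 4: x=4 → posterior Gamma(18, 12)
obs 5: x=2 → posterior Gamma(20, 13)
obs 6: x=2 → posterior Gamma(22, 14)
obs 7: x=5 → posterior Gamma(27, 15)

9653515326020316459238529205322265625/340282366920938463463374607431768211456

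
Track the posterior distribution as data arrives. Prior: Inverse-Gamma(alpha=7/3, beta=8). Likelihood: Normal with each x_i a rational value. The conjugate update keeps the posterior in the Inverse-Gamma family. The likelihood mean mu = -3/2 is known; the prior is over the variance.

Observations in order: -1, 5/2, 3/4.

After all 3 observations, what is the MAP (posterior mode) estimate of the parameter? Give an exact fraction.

obs 1: x=-1 → posterior Inverse-Gamma(17/6, 65/8)
obs 2: x=5/2 → posterior Inverse-Gamma(10/3, 129/8)
obs 3: x=3/4 → posterior Inverse-Gamma(23/6, 597/32)

1791/464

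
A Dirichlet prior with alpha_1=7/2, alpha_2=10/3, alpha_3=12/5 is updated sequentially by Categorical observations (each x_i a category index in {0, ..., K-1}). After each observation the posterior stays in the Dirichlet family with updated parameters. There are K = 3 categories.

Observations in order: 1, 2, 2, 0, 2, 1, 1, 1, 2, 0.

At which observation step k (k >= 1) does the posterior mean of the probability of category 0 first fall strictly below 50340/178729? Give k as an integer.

k = 7

obs 1: x=1 → posterior Dirichlet(7/2, 13/3, 12/5)
obs 2: x=2 → posterior Dirichlet(7/2, 13/3, 17/5)
obs 3: x=2 → posterior Dirichlet(7/2, 13/3, 22/5)
obs 4: x=0 → posterior Dirichlet(9/2, 13/3, 22/5)
obs 5: x=2 → posterior Dirichlet(9/2, 13/3, 27/5)
obs 6: x=1 → posterior Dirichlet(9/2, 16/3, 27/5)
obs 7: x=1 → posterior Dirichlet(9/2, 19/3, 27/5)
obs 8: x=1 → posterior Dirichlet(9/2, 22/3, 27/5)
obs 9: x=2 → posterior Dirichlet(9/2, 22/3, 32/5)
obs 10: x=0 → posterior Dirichlet(11/2, 22/3, 32/5)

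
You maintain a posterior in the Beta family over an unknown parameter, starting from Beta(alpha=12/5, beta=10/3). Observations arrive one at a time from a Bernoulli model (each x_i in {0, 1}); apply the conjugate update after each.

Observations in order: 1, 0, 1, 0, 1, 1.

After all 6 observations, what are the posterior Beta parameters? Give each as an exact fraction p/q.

obs 1: x=1 → posterior Beta(17/5, 10/3)
obs 2: x=0 → posterior Beta(17/5, 13/3)
obs 3: x=1 → posterior Beta(22/5, 13/3)
obs 4: x=0 → posterior Beta(22/5, 16/3)
obs 5: x=1 → posterior Beta(27/5, 16/3)
obs 6: x=1 → posterior Beta(32/5, 16/3)

alpha=32/5, beta=16/3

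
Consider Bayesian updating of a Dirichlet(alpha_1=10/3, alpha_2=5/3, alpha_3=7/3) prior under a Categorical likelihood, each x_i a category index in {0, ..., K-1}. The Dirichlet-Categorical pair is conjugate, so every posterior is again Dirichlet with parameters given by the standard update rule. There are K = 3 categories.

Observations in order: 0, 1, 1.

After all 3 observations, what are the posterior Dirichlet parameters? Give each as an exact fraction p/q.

obs 1: x=0 → posterior Dirichlet(13/3, 5/3, 7/3)
obs 2: x=1 → posterior Dirichlet(13/3, 8/3, 7/3)
obs 3: x=1 → posterior Dirichlet(13/3, 11/3, 7/3)

alpha_1=13/3, alpha_2=11/3, alpha_3=7/3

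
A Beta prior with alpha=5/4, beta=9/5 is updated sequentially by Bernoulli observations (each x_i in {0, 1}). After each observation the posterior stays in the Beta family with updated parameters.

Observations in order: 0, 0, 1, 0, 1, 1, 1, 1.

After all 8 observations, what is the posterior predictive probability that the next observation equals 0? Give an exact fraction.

obs 1: x=0 → posterior Beta(5/4, 14/5)
obs 2: x=0 → posterior Beta(5/4, 19/5)
obs 3: x=1 → posterior Beta(9/4, 19/5)
obs 4: x=0 → posterior Beta(9/4, 24/5)
obs 5: x=1 → posterior Beta(13/4, 24/5)
obs 6: x=1 → posterior Beta(17/4, 24/5)
obs 7: x=1 → posterior Beta(21/4, 24/5)
obs 8: x=1 → posterior Beta(25/4, 24/5)

96/221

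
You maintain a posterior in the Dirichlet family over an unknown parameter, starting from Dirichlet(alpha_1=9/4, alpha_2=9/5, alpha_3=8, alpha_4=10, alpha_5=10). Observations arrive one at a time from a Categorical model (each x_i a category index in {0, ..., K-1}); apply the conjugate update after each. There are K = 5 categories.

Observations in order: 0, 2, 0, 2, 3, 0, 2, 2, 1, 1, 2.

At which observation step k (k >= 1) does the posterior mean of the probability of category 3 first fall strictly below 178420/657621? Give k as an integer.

k = 9

obs 1: x=0 → posterior Dirichlet(13/4, 9/5, 8, 10, 10)
obs 2: x=2 → posterior Dirichlet(13/4, 9/5, 9, 10, 10)
obs 3: x=0 → posterior Dirichlet(17/4, 9/5, 9, 10, 10)
obs 4: x=2 → posterior Dirichlet(17/4, 9/5, 10, 10, 10)
obs 5: x=3 → posterior Dirichlet(17/4, 9/5, 10, 11, 10)
obs 6: x=0 → posterior Dirichlet(21/4, 9/5, 10, 11, 10)
obs 7: x=2 → posterior Dirichlet(21/4, 9/5, 11, 11, 10)
obs 8: x=2 → posterior Dirichlet(21/4, 9/5, 12, 11, 10)
obs 9: x=1 → posterior Dirichlet(21/4, 14/5, 12, 11, 10)
obs 10: x=1 → posterior Dirichlet(21/4, 19/5, 12, 11, 10)
obs 11: x=2 → posterior Dirichlet(21/4, 19/5, 13, 11, 10)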